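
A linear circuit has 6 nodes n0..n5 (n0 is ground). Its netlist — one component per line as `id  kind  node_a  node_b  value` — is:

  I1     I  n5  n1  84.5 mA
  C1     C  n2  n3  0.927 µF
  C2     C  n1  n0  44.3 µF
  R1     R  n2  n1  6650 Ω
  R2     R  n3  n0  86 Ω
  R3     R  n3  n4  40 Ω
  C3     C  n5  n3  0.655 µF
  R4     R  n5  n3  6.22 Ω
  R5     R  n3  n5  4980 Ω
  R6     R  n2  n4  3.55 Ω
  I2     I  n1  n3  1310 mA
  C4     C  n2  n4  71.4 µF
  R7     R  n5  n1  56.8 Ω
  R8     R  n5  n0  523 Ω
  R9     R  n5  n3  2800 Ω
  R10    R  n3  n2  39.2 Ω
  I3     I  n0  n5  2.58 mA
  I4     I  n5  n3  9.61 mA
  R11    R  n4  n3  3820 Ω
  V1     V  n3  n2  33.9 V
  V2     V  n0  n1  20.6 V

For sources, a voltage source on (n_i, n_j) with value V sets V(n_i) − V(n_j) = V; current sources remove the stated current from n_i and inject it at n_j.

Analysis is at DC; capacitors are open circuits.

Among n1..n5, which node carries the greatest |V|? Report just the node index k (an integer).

MNA unknowns: 5 node voltages V₁..V_5 plus 2 source currents (V1, V2)
I1: z[5]−=0.0845, z[1]+=0.0845
C1: Y=0.000 on G[2,3]
C2: Y=0.000 on G[1,0]
R1: Y=0.0001504 on G[2,1]
R2: Y=0.01163 on G[3,0]
R3: Y=0.02500 on G[3,4]
C3: Y=0.000 on G[5,3]
R4: Y=0.1608 on G[5,3]
R5: Y=0.0002008 on G[3,5]
R6: Y=0.2817 on G[2,4]
I2: z[1]−=1.31, z[3]+=1.31
C4: Y=0.000 on G[2,4]
R7: Y=0.01761 on G[5,1]
R8: Y=0.001912 on G[5,0]
R9: Y=0.0003571 on G[5,3]
R10: Y=0.02551 on G[3,2]
I3: z[0]−=0.00258, z[5]+=0.00258
I4: z[5]−=0.00961, z[3]+=0.00961
R11: Y=0.0002618 on G[4,3]
V1: row V3−V2=33.9, i_V1 at 3,2
V2: row V0−V1=20.6, i_V2 at 0,1
solve → V1=-20.60, V2=-2.504, V3=31.40, V4=0.2855, V5=25.50
aux → i_V1=-1.648, i_V2=0.4112

3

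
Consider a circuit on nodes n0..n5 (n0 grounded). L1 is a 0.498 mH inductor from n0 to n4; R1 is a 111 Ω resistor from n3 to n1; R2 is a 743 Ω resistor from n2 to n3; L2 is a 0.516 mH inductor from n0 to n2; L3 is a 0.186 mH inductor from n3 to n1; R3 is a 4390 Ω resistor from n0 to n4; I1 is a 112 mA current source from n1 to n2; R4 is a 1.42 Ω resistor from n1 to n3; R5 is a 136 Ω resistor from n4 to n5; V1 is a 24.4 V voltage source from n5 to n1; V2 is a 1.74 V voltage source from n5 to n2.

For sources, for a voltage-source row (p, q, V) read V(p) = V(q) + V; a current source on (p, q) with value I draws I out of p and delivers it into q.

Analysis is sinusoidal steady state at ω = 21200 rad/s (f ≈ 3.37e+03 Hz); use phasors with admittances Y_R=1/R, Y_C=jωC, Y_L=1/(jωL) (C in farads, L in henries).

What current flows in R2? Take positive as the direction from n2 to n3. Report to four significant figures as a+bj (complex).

0.03045-1.811e-05j A

Element admittances at ω=21200 rad/s:
  Y(L1) = 0.000-0.09472j S between n0,n4
  Y(R1) = 0.009009+0.000j S between n3,n1
  Y(R2) = 0.001346+0.000j S between n2,n3
  Y(L2) = 0.000-0.09141j S between n0,n2
  Y(L3) = 0.000-0.2536j S between n3,n1
  Y(R3) = 0.0002278+0.000j S between n0,n4
  I1: injects 0.112 A into n2 (from n1)
  Y(R4) = 0.7042+0.000j S between n1,n3
  Y(R5) = 0.007353+0.000j S between n4,n5
  V1: constraint V(n5)−V(n1) = 24.4
  V2: constraint V(n5)−V(n2) = 1.74
Assemble and solve the 7×7 MNA system:
  V(n1)=-22.68-0.1365j  V(n2)=-0.02158-0.1365j  V(n3)=-22.64-0.1231j  V(n4)=0.02114+0.1317j  V(n5)=1.718-0.1365j
  i(V1)=0.08155+1.811e-05j  i(V2)=-0.09403+0.001954j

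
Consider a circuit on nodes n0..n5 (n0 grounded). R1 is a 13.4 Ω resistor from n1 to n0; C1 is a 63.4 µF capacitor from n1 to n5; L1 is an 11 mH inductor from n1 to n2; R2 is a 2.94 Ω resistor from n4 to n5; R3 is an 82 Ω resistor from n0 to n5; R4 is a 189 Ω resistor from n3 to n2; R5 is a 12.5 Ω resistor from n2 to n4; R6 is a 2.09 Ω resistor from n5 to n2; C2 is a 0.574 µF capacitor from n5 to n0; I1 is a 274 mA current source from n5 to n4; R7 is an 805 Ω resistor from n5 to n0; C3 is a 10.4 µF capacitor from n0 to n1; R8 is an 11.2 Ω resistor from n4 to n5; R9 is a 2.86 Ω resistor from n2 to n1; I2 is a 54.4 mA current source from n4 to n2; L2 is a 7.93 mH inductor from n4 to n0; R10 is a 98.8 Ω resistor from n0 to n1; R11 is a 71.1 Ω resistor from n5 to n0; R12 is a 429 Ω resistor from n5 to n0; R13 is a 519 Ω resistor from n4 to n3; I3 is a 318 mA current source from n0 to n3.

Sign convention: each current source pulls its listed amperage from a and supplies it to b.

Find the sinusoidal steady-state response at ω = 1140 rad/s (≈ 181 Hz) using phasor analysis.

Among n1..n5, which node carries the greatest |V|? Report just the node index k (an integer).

3

MNA unknowns: 5 node voltages V₁..V_5
R1: Y=0.07463+0.000j on G[1,0]
C1: Y=0.000+0.07228j on G[1,5]
L1: Y=0.000-0.07974j on G[1,2]
R2: Y=0.3401+0.000j on G[4,5]
R3: Y=0.01220+0.000j on G[0,5]
R4: Y=0.005291+0.000j on G[3,2]
R5: Y=0.08000+0.000j on G[2,4]
R6: Y=0.4785+0.000j on G[5,2]
C2: Y=0.000+0.0006544j on G[5,0]
I1: z[5]−=0.274, z[4]+=0.274
R7: Y=0.001242+0.000j on G[5,0]
C3: Y=0.000+0.01186j on G[0,1]
R8: Y=0.08929+0.000j on G[4,5]
R9: Y=0.3497+0.000j on G[2,1]
I2: z[4]−=0.0544, z[2]+=0.0544
L2: Y=0.000-0.1106j on G[4,0]
R10: Y=0.01012+0.000j on G[0,1]
R11: Y=0.01406+0.000j on G[5,0]
R12: Y=0.002331+0.000j on G[5,0]
R13: Y=0.001927+0.000j on G[4,3]
I3: z[0]−=0.318, z[3]+=0.318
solve → V1=1.152+1.037j, V2=1.420+1.401j, V3=45.46+1.513j, V4=1.343+1.819j, V5=1.088+1.552j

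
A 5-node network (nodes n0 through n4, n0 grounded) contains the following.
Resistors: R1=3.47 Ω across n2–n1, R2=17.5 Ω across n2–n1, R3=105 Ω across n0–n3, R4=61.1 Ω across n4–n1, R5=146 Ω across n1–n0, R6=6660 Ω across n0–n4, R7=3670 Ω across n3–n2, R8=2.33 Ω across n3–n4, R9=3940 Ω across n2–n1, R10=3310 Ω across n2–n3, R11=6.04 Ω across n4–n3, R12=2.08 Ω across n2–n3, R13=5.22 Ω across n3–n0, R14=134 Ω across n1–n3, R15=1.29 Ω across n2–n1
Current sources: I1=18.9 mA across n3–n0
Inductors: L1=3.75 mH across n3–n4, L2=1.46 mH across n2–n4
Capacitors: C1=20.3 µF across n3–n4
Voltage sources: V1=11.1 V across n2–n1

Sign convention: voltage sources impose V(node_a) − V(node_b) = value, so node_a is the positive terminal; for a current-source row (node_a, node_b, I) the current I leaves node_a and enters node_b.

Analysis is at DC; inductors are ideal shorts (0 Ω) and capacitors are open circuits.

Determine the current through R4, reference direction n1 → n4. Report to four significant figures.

-0.1817 A

Apply KCL at each of the 4 non-ground nodes and solve the resulting linear system.
Node n1: branches {R1, R2, R4, R5, R9, R14, R15, V1} → V_1 = -10.83
Node n2: branches {R1, R2, R7, L2, R9, R10, R12, R15, V1} → V_2 = 0.2745
Node n3: branches {I1, R3, L1, R7, C1, R8, R10, R11, R12, R13, R14} → V_3 = 0.2745
Node n4: branches {R4, L1, R6, C1, R8, L2, R11} → V_4 = 0.2745
Source currents: i(L1)=-0.1569, i(L2)=0.3387, i(V1)=-12.78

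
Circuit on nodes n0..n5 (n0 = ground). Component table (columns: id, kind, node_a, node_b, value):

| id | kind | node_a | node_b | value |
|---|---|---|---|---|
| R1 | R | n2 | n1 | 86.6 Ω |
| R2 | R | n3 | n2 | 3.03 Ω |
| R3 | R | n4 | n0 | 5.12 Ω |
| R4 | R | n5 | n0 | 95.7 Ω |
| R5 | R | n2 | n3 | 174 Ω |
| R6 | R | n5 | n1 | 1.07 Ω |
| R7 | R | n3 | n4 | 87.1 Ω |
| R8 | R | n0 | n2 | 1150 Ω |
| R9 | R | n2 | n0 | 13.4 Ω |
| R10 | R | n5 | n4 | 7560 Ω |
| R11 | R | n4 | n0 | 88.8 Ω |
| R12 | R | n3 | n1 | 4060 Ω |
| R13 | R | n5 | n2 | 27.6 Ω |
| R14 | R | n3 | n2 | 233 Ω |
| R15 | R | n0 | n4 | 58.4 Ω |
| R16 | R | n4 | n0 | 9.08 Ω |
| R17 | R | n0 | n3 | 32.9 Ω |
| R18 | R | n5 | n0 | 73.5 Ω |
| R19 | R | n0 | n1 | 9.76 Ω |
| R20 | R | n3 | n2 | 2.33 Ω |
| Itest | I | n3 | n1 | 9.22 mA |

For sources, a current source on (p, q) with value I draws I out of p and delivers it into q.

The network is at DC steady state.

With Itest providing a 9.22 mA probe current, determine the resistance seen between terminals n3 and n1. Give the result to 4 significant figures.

Element admittances at DC:
  Y(R1) = 0.01155 S between n2,n1
  Y(R2) = 0.3300 S between n3,n2
  Y(R3) = 0.1953 S between n4,n0
  Y(R4) = 0.01045 S between n5,n0
  Y(R5) = 0.005747 S between n2,n3
  Y(R6) = 0.9346 S between n5,n1
  Y(R7) = 0.01148 S between n3,n4
  Y(R8) = 0.0008696 S between n0,n2
  Y(R9) = 0.07463 S between n2,n0
  Y(R10) = 0.0001323 S between n5,n4
  Y(R11) = 0.01126 S between n4,n0
  Y(R12) = 0.0002463 S between n3,n1
  Y(R13) = 0.03623 S between n5,n2
  Y(R14) = 0.004292 S between n3,n2
  Y(R15) = 0.01712 S between n0,n4
  Y(R16) = 0.1101 S between n4,n0
  Y(R17) = 0.03040 S between n0,n3
  Y(R18) = 0.01361 S between n5,n0
  Y(R19) = 0.1025 S between n0,n1
  Y(R20) = 0.4292 S between n3,n2
  Itest: injects 0.00922 A into n1 (from n3)
Assemble and solve the 5×5 MNA system:
  V(n1)=0.04264  V(n2)=-0.04204  V(n3)=-0.05123  V(n4)=-0.001688  V(n5)=0.03852

R_eq = 10.18 Ω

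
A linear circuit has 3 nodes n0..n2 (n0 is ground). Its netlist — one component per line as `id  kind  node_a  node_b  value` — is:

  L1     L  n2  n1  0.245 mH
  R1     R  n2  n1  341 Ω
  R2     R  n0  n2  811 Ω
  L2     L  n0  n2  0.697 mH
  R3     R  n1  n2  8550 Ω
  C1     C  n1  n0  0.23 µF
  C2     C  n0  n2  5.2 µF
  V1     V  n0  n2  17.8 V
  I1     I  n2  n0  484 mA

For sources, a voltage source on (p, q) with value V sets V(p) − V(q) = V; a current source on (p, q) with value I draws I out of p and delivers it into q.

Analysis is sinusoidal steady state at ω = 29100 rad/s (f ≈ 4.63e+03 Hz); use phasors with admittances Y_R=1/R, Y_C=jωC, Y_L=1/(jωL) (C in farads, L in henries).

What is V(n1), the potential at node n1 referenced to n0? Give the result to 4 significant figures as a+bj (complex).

Element admittances at ω=29100 rad/s:
  Y(L1) = 0.000-0.1403j S between n2,n1
  Y(R1) = 0.002933+0.000j S between n2,n1
  Y(R2) = 0.001233+0.000j S between n0,n2
  Y(L2) = 0.000-0.04930j S between n0,n2
  Y(R3) = 0.0001170+0.000j S between n1,n2
  Y(C1) = 0.000+0.006693j S between n1,n0
  Y(C2) = 0.000+0.1513j S between n0,n2
  V1: constraint V(n0)−V(n2) = 17.8
  I1: injects 0.484 A into n0 (from n2)
Assemble and solve the 3×3 MNA system:
  V(n1)=-18.69+0.02035j  V(n2)=-17.80+0.000j
  i(V1)=0.4619-1.941j

-18.69+0.02035j V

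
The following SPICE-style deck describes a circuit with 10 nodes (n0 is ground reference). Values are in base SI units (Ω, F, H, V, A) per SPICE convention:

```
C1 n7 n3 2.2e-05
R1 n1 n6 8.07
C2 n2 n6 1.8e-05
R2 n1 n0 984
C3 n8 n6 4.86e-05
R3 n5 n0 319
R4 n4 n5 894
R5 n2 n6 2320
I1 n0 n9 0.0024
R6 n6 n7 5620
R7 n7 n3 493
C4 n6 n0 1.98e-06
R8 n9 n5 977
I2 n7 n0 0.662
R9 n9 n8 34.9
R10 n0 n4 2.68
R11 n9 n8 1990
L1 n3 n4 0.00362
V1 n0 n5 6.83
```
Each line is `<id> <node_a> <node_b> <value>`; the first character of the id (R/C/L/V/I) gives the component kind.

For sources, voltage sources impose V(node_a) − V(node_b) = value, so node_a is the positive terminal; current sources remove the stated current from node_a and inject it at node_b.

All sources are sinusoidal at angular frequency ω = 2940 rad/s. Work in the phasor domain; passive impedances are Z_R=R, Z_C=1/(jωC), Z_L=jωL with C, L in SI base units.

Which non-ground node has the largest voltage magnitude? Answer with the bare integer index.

3

Apply KCL at each of the 9 non-ground nodes and solve the resulting linear system.
Node n1: branches {R1, R2} → V_1 = -0.1883+0.7484j
Node n2: branches {C2, R5} → V_2 = -0.1898+0.7546j
Node n3: branches {C1, R7, L1} → V_3 = -1.784-7.043j
Node n4: branches {R4, R10, L1} → V_4 = -1.788-0.001151j
Node n5: branches {R3, R4, R8, V1} → V_5 = -6.830+0.000j
Node n6: branches {R1, C2, C3, R5, R6, C4} → V_6 = -0.1898+0.7546j
Node n7: branches {C1, R6, R7, I2} → V_7 = -2.111+3.176j
Node n8: branches {C3, R9, R11} → V_8 = -0.1953+0.7843j
Node n9: branches {I1, R8, R9, R11} → V_9 = -0.3408+0.7577j
Source currents: i(V1)=-0.03369-0.0007742j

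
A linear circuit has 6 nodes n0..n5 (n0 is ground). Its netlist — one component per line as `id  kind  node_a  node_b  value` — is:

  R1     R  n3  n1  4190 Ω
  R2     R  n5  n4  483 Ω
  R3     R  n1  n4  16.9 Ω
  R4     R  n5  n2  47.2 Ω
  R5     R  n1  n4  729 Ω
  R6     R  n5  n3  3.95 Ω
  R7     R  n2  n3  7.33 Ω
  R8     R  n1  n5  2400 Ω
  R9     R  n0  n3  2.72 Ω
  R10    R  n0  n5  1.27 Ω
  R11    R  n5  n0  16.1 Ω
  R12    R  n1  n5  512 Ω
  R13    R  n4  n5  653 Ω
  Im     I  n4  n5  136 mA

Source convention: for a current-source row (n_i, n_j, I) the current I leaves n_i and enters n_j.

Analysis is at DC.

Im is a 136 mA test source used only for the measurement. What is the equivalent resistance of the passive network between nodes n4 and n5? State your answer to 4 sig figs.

R_eq = 163.9 Ω

Element admittances at DC:
  Y(R1) = 0.0002387 S between n3,n1
  Y(R2) = 0.002070 S between n5,n4
  Y(R3) = 0.05917 S between n1,n4
  Y(R4) = 0.02119 S between n5,n2
  Y(R5) = 0.001372 S between n1,n4
  Y(R6) = 0.2532 S between n5,n3
  Y(R7) = 0.1364 S between n2,n3
  Y(R8) = 0.0004167 S between n1,n5
  Y(R9) = 0.3676 S between n0,n3
  Y(R10) = 0.7874 S between n0,n5
  Y(R11) = 0.06211 S between n5,n0
  Y(R12) = 0.001953 S between n1,n5
  Y(R13) = 0.001531 S between n4,n5
  Im: injects 0.136 A into n5 (from n4)
Assemble and solve the 5×5 MNA system:
  V(n1)=-21.36  V(n2)=-0.005439  V(n3)=-0.006736  V(n4)=-22.28  V(n5)=0.002915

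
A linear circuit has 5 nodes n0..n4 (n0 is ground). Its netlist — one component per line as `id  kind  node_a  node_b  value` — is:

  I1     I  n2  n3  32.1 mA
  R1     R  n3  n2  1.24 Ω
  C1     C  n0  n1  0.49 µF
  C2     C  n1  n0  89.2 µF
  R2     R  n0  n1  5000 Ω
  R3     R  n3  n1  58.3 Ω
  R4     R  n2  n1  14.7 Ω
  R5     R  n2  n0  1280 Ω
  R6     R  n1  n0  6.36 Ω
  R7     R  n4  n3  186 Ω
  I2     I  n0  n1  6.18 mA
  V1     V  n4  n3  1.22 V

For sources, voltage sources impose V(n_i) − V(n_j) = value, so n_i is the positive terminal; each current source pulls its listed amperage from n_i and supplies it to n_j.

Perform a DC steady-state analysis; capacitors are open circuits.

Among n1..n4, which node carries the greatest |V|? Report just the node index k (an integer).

MNA unknowns: 4 node voltages V₁..V_4 plus 1 source current (V1)
I1: z[2]−=0.0321, z[3]+=0.0321
R1: Y=0.8065 on G[3,2]
C1: Y=0.000 on G[0,1]
C2: Y=0.000 on G[1,0]
R2: Y=0.0002000 on G[0,1]
R3: Y=0.01715 on G[3,1]
R4: Y=0.06803 on G[2,1]
R5: Y=0.0007813 on G[2,0]
R6: Y=0.1572 on G[1,0]
R7: Y=0.005376 on G[4,3]
I2: z[0]−=0.00618, z[1]+=0.00618
V1: row V4−V3=1.22, i_V1 at 4,3
solve → V1=0.03910, V2=0.03093, V3=0.07008, V4=1.290
aux → i_V1=-0.006559

4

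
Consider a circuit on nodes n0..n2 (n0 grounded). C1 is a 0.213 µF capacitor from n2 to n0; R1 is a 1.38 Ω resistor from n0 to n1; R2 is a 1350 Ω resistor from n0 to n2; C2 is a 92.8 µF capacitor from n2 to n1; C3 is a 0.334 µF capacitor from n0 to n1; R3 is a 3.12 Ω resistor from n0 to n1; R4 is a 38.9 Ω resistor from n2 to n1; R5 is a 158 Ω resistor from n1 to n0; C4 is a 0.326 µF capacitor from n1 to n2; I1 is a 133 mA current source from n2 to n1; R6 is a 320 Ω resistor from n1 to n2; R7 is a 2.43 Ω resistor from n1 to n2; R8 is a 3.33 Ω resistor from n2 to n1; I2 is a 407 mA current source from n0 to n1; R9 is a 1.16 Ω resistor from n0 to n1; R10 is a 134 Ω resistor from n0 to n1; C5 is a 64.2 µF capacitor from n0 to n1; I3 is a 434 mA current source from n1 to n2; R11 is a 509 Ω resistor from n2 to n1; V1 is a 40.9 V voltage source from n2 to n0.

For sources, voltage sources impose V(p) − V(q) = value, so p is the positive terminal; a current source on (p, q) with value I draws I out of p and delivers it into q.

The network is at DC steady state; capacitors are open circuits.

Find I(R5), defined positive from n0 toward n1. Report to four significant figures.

-0.07242 A

Apply KCL at each of the 2 non-ground nodes and solve the resulting linear system.
Node n1: branches {R1, C2, C3, R3, R4, R5, C4, I1, R6, R7, R8, I2, R9, R10, C5, I3, R11} → V_1 = 11.44
Node n2: branches {C1, R2, C2, R4, C4, I1, R6, R7, R8, I3, R11, V1} → V_2 = 40.90
Source currents: i(V1)=-21.60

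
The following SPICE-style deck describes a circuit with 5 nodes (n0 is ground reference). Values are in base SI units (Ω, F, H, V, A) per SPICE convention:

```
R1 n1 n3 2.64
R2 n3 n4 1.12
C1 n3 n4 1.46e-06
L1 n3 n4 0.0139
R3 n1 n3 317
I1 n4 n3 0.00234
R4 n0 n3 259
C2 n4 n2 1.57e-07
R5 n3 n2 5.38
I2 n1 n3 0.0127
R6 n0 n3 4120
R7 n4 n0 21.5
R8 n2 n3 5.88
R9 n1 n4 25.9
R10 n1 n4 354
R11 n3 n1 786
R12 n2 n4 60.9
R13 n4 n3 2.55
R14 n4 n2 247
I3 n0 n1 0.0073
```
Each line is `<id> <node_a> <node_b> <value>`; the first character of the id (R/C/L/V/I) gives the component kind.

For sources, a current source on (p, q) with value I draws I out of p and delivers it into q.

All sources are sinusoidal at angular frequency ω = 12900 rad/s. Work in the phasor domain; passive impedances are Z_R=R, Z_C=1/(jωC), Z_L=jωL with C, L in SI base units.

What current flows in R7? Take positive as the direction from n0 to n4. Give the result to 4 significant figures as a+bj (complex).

-0.006681-3.005e-07j A

MNA unknowns: 4 node voltages V₁..V_4
R1: Y=0.3788+0.000j on G[1,3]
R2: Y=0.8929+0.000j on G[3,4]
C1: Y=0.000+0.01883j on G[3,4]
L1: Y=0.000-0.005577j on G[3,4]
R3: Y=0.003155+0.000j on G[1,3]
I1: z[4]−=0.00234, z[3]+=0.00234
R4: Y=0.003861+0.000j on G[0,3]
C2: Y=0.000+0.002025j on G[4,2]
R5: Y=0.1859+0.000j on G[3,2]
I2: z[1]−=0.0127, z[3]+=0.0127
R6: Y=0.0002427+0.000j on G[0,3]
R7: Y=0.04651+0.000j on G[4,0]
R8: Y=0.1701+0.000j on G[2,3]
R9: Y=0.03861+0.000j on G[1,4]
R10: Y=0.002825+0.000j on G[1,4]
R11: Y=0.001272+0.000j on G[3,1]
R12: Y=0.01642+0.000j on G[2,4]
R13: Y=0.3922+0.000j on G[4,3]
R14: Y=0.004049+0.000j on G[4,2]
I3: z[0]−=0.0073, z[1]+=0.0073
solve → V1=0.1374-6.544e-05j, V2=0.1504-0.0001051j, V3=0.1508-7.322e-05j, V4=0.1436+6.460e-06j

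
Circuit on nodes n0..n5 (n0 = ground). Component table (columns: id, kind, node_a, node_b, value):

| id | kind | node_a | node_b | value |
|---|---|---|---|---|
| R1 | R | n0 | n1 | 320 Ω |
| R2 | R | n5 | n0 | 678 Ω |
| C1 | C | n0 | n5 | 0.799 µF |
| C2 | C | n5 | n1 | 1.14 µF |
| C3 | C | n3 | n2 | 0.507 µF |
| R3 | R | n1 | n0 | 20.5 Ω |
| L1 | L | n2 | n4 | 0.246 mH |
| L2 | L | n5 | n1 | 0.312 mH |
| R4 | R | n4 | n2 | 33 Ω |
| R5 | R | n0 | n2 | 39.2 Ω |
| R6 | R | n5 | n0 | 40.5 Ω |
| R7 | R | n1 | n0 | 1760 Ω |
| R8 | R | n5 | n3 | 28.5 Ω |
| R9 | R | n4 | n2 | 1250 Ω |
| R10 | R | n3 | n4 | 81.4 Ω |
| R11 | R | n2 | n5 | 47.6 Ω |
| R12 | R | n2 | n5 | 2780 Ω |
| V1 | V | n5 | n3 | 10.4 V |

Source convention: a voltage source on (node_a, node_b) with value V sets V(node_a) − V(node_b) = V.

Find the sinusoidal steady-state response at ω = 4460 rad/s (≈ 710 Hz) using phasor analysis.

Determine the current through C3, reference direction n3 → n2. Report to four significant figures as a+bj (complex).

-0.0007162-0.01803j A

MNA unknowns: 5 node voltages V₁..V_5 plus 1 source current (V1)
R1: Y=0.003125+0.000j on G[0,1]
R2: Y=0.001475+0.000j on G[5,0]
C1: Y=0.000+0.003564j on G[0,5]
C2: Y=0.000+0.005084j on G[5,1]
C3: Y=0.000+0.002261j on G[3,2]
R3: Y=0.04878+0.000j on G[1,0]
L1: Y=0.000-0.9114j on G[2,4]
L2: Y=0.000-0.7186j on G[5,1]
R4: Y=0.03030+0.000j on G[4,2]
R5: Y=0.02551+0.000j on G[0,2]
R6: Y=0.02469+0.000j on G[5,0]
R7: Y=0.0005682+0.000j on G[1,0]
R8: Y=0.03509+0.000j on G[5,3]
R9: Y=0.0008000+0.000j on G[4,2]
R10: Y=0.01229+0.000j on G[3,4]
R11: Y=0.02101+0.000j on G[2,5]
R12: Y=0.0003597+0.000j on G[2,5]
V1: row V5−V3=10.4, i_V1 at 5,3
solve → V1=0.5984+0.03537j, V2=-1.831-0.2374j, V3=-9.804+0.07937j, V4=-1.840-0.3444j, V5=0.5958+0.07937j
aux → i_V1=-0.4635-0.01282j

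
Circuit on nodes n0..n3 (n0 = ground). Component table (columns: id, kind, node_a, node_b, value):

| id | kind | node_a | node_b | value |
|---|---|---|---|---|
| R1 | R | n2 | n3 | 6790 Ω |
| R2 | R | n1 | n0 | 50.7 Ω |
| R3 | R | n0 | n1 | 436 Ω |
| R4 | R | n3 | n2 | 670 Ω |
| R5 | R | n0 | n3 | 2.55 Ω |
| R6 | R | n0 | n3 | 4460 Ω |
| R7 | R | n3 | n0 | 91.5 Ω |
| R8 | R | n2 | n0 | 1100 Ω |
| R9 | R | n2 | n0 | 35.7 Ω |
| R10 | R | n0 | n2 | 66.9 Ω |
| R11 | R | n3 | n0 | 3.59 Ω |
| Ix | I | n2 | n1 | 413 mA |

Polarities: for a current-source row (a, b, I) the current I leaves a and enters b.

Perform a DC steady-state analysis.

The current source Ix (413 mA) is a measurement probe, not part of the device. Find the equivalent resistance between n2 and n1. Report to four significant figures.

Element admittances at DC:
  Y(R1) = 0.0001473 S between n2,n3
  Y(R2) = 0.01972 S between n1,n0
  Y(R3) = 0.002294 S between n0,n1
  Y(R4) = 0.001493 S between n3,n2
  Y(R5) = 0.3922 S between n0,n3
  Y(R6) = 0.0002242 S between n0,n3
  Y(R7) = 0.01093 S between n3,n0
  Y(R8) = 0.0009091 S between n2,n0
  Y(R9) = 0.02801 S between n2,n0
  Y(R10) = 0.01495 S between n0,n2
  Y(R11) = 0.2786 S between n3,n0
  Ix: injects 0.413 A into n1 (from n2)
Assemble and solve the 3×3 MNA system:
  V(n1)=18.76  V(n2)=-9.076  V(n3)=-0.02177

R_eq = 67.39 Ω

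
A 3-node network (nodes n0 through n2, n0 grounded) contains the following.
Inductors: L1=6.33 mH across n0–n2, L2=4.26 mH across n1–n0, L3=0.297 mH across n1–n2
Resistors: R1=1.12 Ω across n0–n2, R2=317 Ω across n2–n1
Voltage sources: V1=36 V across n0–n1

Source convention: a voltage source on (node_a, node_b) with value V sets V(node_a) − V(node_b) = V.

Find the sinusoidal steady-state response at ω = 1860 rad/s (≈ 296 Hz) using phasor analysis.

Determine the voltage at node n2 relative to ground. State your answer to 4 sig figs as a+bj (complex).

MNA unknowns: 2 node voltages V₁..V_2 plus 1 source current (V1)
L1: Y=0.000-0.08493j on G[0,2]
R1: Y=0.8929+0.000j on G[0,2]
L2: Y=0.000-0.1262j on G[1,0]
R2: Y=0.003155+0.000j on G[2,1]
L3: Y=0.000-1.810j on G[1,2]
V1: row V0−V1=36, i_V1 at 0,1
solve → V1=-36.00+0.000j, V2=-28.13+13.24j
aux → i_V1=-23.99+18.75j

-28.13+13.24j V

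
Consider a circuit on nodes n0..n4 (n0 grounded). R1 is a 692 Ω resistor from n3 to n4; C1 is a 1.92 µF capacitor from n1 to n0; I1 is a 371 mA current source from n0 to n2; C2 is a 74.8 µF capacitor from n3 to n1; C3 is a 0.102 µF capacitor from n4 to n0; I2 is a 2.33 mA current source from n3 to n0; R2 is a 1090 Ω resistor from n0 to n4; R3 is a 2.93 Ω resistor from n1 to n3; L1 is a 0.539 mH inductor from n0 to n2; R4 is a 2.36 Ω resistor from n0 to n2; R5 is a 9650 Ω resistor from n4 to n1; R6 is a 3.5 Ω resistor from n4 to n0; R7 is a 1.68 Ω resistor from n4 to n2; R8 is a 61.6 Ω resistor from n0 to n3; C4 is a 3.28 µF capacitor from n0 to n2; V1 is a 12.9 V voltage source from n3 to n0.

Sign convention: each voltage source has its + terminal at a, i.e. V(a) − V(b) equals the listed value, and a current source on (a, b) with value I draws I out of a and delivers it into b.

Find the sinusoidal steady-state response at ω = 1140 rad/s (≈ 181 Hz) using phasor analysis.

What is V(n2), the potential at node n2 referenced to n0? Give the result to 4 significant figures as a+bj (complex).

0.07872+0.2068j V

MNA unknowns: 4 node voltages V₁..V_4 plus 1 source current (V1)
R1: Y=0.001445+0.000j on G[3,4]
C1: Y=0.000+0.002189j on G[1,0]
I1: z[0]−=0.371, z[2]+=0.371
C2: Y=0.000+0.08527j on G[3,1]
C3: Y=0.000+0.0001163j on G[4,0]
I2: z[3]−=0.00233, z[0]+=0.00233
R2: Y=0.0009174+0.000j on G[0,4]
R3: Y=0.3413+0.000j on G[1,3]
L1: Y=0.000-1.627j on G[0,2]
R4: Y=0.4237+0.000j on G[0,2]
R5: Y=0.0001036+0.000j on G[4,1]
R6: Y=0.2857+0.000j on G[4,0]
R7: Y=0.5952+0.000j on G[4,2]
R8: Y=0.01623+0.000j on G[0,3]
C4: Y=0.000+0.003739j on G[0,2]
V1: row V3−V0=12.9, i_V1 at 3,0
solve → V1=12.88-0.07664j, V2=0.07872+0.2068j, V3=12.90+0.000j, V4=0.07567+0.1393j
aux → i_V1=-0.2318-0.02796j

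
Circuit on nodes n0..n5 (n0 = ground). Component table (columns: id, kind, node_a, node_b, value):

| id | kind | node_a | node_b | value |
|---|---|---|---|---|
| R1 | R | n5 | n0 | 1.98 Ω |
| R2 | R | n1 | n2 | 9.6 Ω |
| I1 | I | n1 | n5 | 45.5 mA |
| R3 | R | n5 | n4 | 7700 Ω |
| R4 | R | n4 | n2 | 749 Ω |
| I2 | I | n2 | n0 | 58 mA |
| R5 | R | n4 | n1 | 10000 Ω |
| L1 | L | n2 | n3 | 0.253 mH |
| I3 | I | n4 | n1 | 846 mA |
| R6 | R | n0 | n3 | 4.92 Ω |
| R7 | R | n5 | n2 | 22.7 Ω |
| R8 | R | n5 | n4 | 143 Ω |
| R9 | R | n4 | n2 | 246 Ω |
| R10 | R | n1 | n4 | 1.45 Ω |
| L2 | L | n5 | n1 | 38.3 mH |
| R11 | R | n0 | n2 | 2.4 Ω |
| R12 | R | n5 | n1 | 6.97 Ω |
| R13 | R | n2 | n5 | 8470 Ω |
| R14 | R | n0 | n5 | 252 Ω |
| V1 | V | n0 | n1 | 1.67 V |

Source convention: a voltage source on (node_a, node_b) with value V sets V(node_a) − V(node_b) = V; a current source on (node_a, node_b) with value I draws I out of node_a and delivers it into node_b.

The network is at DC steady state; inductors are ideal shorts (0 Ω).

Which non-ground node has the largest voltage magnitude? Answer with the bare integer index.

Apply KCL at each of the 5 non-ground nodes and solve the resulting linear system.
Node n1: branches {R2, I1, R5, I3, R10, L2, R12, V1} → V_1 = -1.670
Node n2: branches {R2, R4, I2, L1, R7, R9, R11, R13} → V_2 = -0.4152
Node n3: branches {L1, R6} → V_3 = -0.4152
Node n4: branches {R3, R4, R5, I3, R8, R9, R10} → V_4 = -2.865
Node n5: branches {R1, I1, R3, R7, R8, L2, R12, R13, R14} → V_5 = -1.670
Source currents: i(L1)=-0.08438, i(L2)=0.9425, i(V1)=-1.049

4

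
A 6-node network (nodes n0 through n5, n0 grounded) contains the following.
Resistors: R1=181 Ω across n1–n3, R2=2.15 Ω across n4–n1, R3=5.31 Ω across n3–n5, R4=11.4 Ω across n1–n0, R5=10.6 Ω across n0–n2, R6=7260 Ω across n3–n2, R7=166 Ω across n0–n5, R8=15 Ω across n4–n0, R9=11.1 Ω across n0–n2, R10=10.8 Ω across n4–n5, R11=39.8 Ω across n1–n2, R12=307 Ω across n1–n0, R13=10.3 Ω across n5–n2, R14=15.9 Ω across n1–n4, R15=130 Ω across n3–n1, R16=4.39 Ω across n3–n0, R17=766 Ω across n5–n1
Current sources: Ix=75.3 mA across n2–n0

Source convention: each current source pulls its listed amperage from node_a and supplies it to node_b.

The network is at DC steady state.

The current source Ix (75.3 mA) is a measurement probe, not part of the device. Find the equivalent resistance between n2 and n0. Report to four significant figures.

MNA unknowns: 5 node voltages V₁..V_5
R1: Y=0.005525 on G[1,3]
R2: Y=0.4651 on G[4,1]
R3: Y=0.1883 on G[3,5]
R4: Y=0.08772 on G[1,0]
R5: Y=0.09434 on G[0,2]
R6: Y=0.0001377 on G[3,2]
R7: Y=0.006024 on G[0,5]
R8: Y=0.06667 on G[4,0]
R9: Y=0.09009 on G[0,2]
R10: Y=0.09259 on G[4,5]
R11: Y=0.02513 on G[1,2]
R12: Y=0.003257 on G[1,0]
R13: Y=0.09709 on G[5,2]
R14: Y=0.06289 on G[1,4]
R15: Y=0.007692 on G[3,1]
R16: Y=0.2278 on G[3,0]
R17: Y=0.001305 on G[5,1]
Ix: z[2]−=0.0753, z[0]+=0.0753
solve → V1=-0.06349, V2=-0.2864, V3=-0.05158, V4=-0.06400, V5=-0.1130

R_eq = 3.804 Ω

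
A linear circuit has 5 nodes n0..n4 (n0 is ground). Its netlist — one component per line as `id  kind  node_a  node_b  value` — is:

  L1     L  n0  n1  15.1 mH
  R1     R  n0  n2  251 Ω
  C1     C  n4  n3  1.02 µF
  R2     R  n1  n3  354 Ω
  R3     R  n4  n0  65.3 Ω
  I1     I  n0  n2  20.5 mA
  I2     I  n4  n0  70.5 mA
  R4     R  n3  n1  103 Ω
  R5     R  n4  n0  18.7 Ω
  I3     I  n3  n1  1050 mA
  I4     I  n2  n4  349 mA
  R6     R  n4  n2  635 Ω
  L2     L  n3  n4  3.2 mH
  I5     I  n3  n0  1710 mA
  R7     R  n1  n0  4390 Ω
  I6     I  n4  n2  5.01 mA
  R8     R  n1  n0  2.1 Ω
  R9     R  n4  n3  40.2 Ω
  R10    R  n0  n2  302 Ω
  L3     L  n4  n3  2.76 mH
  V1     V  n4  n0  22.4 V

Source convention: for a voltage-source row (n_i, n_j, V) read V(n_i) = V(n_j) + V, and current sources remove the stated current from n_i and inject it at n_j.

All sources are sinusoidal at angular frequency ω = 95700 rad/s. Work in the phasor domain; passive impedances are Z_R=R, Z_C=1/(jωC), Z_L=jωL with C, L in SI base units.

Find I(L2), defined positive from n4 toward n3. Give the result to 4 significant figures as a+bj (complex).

-0.09284-0.03802j A

Element admittances at ω=95700 rad/s:
  Y(L1) = 0.000-0.0006920j S between n0,n1
  Y(R1) = 0.003984+0.000j S between n0,n2
  Y(C1) = 0.000+0.09761j S between n4,n3
  Y(R2) = 0.002825+0.000j S between n1,n3
  Y(R3) = 0.01531+0.000j S between n4,n0
  I1: injects 0.0205 A into n2 (from n0)
  I2: injects 0.0705 A into n0 (from n4)
  Y(R4) = 0.009709+0.000j S between n3,n1
  Y(R5) = 0.05348+0.000j S between n4,n0
  I3: injects 1.05 A into n1 (from n3)
  I4: injects 0.349 A into n4 (from n2)
  Y(R6) = 0.001575+0.000j S between n4,n2
  Y(L2) = 0.000-0.003265j S between n3,n4
  I5: injects 1.71 A into n0 (from n3)
  Y(R7) = 0.0002278+0.000j S between n1,n0
  I6: injects 0.00501 A into n2 (from n4)
  Y(R8) = 0.4762+0.000j S between n1,n0
  Y(R9) = 0.02488+0.000j S between n4,n3
  Y(R10) = 0.003311+0.000j S between n0,n2
  Y(L3) = 0.000-0.003786j S between n4,n3
  V1: constraint V(n4)−V(n0) = 22.4
Assemble and solve the 5×5 MNA system:
  V(n1)=2.422+0.7322j  V(n2)=-32.49+0.000j  V(n3)=10.76+28.43j  V(n4)=22.40+0.000j
  i(V1)=-4.218-0.3472j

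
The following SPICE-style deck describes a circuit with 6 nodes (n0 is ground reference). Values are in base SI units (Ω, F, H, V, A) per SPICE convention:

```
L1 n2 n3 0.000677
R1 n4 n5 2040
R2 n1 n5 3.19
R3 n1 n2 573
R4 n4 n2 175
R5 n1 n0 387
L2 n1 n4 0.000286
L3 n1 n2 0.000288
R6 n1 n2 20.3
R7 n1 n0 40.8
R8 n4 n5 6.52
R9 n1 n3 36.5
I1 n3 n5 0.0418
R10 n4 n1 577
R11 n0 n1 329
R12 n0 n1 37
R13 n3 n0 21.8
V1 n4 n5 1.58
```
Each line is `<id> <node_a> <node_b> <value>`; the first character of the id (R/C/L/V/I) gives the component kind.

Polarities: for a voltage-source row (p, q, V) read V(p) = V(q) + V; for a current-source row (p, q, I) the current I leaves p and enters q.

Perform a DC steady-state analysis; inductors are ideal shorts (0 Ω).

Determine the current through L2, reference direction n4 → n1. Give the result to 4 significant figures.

0.5371 A

MNA unknowns: 5 node voltages V₁..V_5 plus 4 source currents (L1, L2, L3, V1)
L1: row V2−V3=0, i_L1 at 2,3
R1: Y=0.0004902 on G[4,5]
R2: Y=0.3135 on G[1,5]
R3: Y=0.001745 on G[1,2]
R4: Y=0.005714 on G[4,2]
R5: Y=0.002584 on G[1,0]
L2: row V1−V4=0, i_L2 at 1,4
L3: row V1−V2=0, i_L3 at 1,2
R6: Y=0.04926 on G[1,2]
R7: Y=0.02451 on G[1,0]
R8: Y=0.1534 on G[4,5]
R9: Y=0.02740 on G[1,3]
I1: z[3]−=0.0418, z[5]+=0.0418
R10: Y=0.001733 on G[4,1]
R11: Y=0.003040 on G[0,1]
R12: Y=0.02703 on G[0,1]
R13: Y=0.04587 on G[3,0]
V1: row V4−V5=1.58, i_V1 at 4,5
solve → V1=0.000, V2=0.000, V3=0.000, V4=0.000, V5=-1.580
aux → i_L1=0.04180, i_L2=-0.5371, i_L3=0.04180, i_V1=-0.7802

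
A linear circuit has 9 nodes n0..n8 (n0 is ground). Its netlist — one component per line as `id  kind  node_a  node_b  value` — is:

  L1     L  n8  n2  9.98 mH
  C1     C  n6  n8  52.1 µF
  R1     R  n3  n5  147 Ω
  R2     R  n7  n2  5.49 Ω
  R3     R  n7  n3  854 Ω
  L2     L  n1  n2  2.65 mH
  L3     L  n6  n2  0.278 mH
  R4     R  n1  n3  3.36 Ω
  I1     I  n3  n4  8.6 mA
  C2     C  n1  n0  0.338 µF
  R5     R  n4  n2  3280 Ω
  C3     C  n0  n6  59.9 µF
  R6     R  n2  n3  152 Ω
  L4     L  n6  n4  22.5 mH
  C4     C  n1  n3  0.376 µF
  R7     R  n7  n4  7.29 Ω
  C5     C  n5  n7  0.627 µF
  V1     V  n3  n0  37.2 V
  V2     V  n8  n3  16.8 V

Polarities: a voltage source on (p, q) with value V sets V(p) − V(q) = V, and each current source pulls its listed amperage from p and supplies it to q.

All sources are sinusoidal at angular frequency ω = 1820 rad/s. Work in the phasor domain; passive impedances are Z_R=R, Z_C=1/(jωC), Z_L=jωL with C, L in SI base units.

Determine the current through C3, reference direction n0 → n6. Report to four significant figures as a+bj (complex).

Apply KCL at each of the 8 non-ground nodes and solve the resulting linear system.
Node n1: branches {L2, R4, C2, C4} → V_1 = 19.09-5.661j
Node n2: branches {L1, R2, L2, L3, R5, R6} → V_2 = 27.22-31.62j
Node n3: branches {R1, R3, R4, I1, R6, C4, V1, V2} → V_3 = 37.20+0.000j
Node n4: branches {I1, R5, L4, R7} → V_4 = 26.13-31.73j
Node n5: branches {R1, C5} → V_5 = 42.05-2.577j
Node n6: branches {C1, L3, C3, L4} → V_6 = 27.44-35.21j
Node n7: branches {R2, R3, R7, C5} → V_7 = 26.69-31.50j
Node n8: branches {L1, C1, V2} → V_8 = 54.00+0.000j
Source currents: i(V1)=-3.842-3.003j, i(V2)=1.598-1.044j

-3.838-2.992j A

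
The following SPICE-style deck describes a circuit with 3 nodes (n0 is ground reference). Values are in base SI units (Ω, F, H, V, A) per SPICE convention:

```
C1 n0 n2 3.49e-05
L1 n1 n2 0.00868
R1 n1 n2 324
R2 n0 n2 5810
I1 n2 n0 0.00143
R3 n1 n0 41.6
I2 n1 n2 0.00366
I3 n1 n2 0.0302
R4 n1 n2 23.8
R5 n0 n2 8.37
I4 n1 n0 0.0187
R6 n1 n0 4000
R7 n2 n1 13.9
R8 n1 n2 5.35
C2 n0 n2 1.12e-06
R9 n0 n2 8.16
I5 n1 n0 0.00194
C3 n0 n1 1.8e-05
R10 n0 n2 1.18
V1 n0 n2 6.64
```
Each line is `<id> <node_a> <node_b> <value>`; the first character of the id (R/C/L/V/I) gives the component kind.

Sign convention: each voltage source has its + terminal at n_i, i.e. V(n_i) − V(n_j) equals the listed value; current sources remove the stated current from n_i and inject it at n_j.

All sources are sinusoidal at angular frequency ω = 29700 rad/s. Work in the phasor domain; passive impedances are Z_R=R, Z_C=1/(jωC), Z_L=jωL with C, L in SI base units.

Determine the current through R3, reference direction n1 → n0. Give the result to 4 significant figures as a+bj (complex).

-0.04116+0.06843j A

Apply KCL at each of the 2 non-ground nodes and solve the resulting linear system.
Node n1: branches {L1, R1, R3, I2, I3, R4, I4, R6, R7, R8, I5, C3} → V_1 = -1.712+2.847j
Node n2: branches {C1, L1, R1, R2, I1, I2, I3, R4, R5, R7, R8, C2, R9, R10, V1} → V_2 = -6.640+0.000j
Source currents: i(V1)=-8.777-7.950j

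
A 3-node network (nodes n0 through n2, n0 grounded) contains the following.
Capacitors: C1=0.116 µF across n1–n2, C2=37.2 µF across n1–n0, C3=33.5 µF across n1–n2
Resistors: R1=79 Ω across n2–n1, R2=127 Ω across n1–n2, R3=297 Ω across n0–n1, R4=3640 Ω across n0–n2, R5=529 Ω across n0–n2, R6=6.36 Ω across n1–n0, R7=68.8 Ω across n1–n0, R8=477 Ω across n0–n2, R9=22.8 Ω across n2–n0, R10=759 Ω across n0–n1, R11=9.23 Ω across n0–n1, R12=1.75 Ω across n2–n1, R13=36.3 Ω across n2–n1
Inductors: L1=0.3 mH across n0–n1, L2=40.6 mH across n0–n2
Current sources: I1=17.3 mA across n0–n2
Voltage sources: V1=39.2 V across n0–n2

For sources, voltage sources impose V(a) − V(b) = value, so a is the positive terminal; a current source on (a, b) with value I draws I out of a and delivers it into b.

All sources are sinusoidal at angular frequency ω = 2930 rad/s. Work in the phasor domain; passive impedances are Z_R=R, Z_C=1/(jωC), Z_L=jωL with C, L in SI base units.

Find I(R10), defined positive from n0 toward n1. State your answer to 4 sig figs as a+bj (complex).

MNA unknowns: 2 node voltages V₁..V_2 plus 1 source current (V1)
C1: Y=0.000+0.0003399j on G[1,2]
C2: Y=0.000+0.1090j on G[1,0]
R1: Y=0.01266+0.000j on G[2,1]
R2: Y=0.007874+0.000j on G[1,2]
R3: Y=0.003367+0.000j on G[0,1]
R4: Y=0.0002747+0.000j on G[0,2]
L1: Y=0.000-1.138j on G[0,1]
R5: Y=0.001890+0.000j on G[0,2]
R6: Y=0.1572+0.000j on G[1,0]
R7: Y=0.01453+0.000j on G[1,0]
R8: Y=0.002096+0.000j on G[0,2]
R9: Y=0.04386+0.000j on G[2,0]
R10: Y=0.001318+0.000j on G[0,1]
R11: Y=0.1083+0.000j on G[0,1]
C3: Y=0.000+0.09816j on G[1,2]
R12: Y=0.5714+0.000j on G[2,1]
I1: z[0]−=0.0173, z[2]+=0.0173
L2: Y=0.000-0.008406j on G[0,2]
R13: Y=0.02755+0.000j on G[2,1]
V1: row V0−V2=39.2, i_V1 at 0,2
solve → V1=-10.91-15.50j, V2=-39.20+0.000j
aux → i_V1=-20.95+7.144j

0.01438+0.02042j A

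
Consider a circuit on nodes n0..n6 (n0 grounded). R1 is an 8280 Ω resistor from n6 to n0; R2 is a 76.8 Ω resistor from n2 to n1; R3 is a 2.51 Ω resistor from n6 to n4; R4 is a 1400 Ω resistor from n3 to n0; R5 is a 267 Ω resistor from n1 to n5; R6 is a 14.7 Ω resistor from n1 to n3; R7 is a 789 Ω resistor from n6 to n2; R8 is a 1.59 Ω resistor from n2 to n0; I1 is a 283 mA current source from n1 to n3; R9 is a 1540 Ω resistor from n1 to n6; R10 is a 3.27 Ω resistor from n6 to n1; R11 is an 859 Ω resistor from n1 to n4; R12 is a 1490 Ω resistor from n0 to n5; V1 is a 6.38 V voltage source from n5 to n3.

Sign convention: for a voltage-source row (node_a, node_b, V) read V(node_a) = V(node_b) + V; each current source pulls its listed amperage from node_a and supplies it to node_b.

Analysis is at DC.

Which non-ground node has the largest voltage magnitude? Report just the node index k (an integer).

MNA unknowns: 6 node voltages V₁..V_6 plus 1 source current (V1)
R1: Y=0.0001208 on G[6,0]
R2: Y=0.01302 on G[2,1]
R3: Y=0.3984 on G[6,4]
R4: Y=0.0007143 on G[3,0]
R5: Y=0.003745 on G[1,5]
R6: Y=0.06803 on G[1,3]
R7: Y=0.001267 on G[6,2]
R8: Y=0.6289 on G[2,0]
I1: z[1]−=0.283, z[3]+=0.283
R9: Y=0.0006494 on G[1,6]
R10: Y=0.3058 on G[6,1]
R11: Y=0.001164 on G[1,4]
R12: Y=0.0006711 on G[0,5]
V1: row V5−V3=6.38, i_V1 at 5,3
solve → V1=-0.5897, V2=-0.01309, V3=2.905, V4=-0.5871, V5=9.285, V6=-0.5871
aux → i_V1=-0.04321

5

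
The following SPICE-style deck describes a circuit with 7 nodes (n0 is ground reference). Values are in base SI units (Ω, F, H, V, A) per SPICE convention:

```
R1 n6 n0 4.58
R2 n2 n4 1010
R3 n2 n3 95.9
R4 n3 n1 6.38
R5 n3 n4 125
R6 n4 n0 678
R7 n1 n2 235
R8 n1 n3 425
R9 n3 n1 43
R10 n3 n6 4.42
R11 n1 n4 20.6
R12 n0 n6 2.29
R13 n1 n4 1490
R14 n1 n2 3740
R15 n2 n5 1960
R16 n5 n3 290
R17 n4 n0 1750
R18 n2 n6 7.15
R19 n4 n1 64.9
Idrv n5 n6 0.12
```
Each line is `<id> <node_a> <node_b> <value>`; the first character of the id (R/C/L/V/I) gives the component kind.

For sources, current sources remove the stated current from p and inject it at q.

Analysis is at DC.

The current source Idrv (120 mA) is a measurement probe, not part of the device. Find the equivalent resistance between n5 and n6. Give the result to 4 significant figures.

R_eq = 256.0 Ω

Element admittances at DC:
  Y(R1) = 0.2183 S between n6,n0
  Y(R2) = 0.0009901 S between n2,n4
  Y(R3) = 0.01043 S between n2,n3
  Y(R4) = 0.1567 S between n3,n1
  Y(R5) = 0.008000 S between n3,n4
  Y(R6) = 0.001475 S between n4,n0
  Y(R7) = 0.004255 S between n1,n2
  Y(R8) = 0.002353 S between n1,n3
  Y(R9) = 0.02326 S between n3,n1
  Y(R10) = 0.2262 S between n3,n6
  Y(R11) = 0.04854 S between n1,n4
  Y(R12) = 0.4367 S between n0,n6
  Y(R13) = 0.0006711 S between n1,n4
  Y(R14) = 0.0002674 S between n1,n2
  Y(R15) = 0.0005102 S between n2,n5
  Y(R16) = 0.003448 S between n5,n3
  Y(R17) = 0.0005714 S between n4,n0
  Y(R18) = 0.1399 S between n2,n6
  Y(R19) = 0.01541 S between n4,n1
  Idrv: injects 0.12 A into n6 (from n5)
Assemble and solve the 6×6 MNA system:
  V(n1)=-0.4243  V(n2)=-0.1431  V(n3)=-0.4362  V(n4)=-0.4104  V(n5)=-30.71  V(n6)=0.001282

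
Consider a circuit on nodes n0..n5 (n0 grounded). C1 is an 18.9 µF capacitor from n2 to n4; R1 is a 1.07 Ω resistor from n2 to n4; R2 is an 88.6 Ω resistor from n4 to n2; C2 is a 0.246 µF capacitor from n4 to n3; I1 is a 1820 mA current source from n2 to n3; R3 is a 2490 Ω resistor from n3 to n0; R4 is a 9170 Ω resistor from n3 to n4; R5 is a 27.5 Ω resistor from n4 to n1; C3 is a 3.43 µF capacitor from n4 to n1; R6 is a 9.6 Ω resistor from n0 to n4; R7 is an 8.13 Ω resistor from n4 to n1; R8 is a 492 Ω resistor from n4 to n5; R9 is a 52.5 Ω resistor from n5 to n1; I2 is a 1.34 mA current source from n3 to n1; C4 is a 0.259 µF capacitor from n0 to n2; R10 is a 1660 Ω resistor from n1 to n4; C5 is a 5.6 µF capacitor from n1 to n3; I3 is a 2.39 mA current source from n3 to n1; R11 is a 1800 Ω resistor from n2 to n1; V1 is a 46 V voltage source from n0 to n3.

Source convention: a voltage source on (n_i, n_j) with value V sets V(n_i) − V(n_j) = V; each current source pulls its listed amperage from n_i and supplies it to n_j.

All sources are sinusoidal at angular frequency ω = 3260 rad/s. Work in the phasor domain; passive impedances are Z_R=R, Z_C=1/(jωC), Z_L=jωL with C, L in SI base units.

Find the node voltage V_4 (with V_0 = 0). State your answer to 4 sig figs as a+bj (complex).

-18.85-4.615j V

MNA unknowns: 5 node voltages V₁..V_5 plus 1 source current (V1)
C1: Y=0.000+0.06161j on G[2,4]
R1: Y=0.9346+0.000j on G[2,4]
R2: Y=0.01129+0.000j on G[4,2]
C2: Y=0.000+0.0008020j on G[4,3]
I1: z[2]−=1.82, z[3]+=1.82
R3: Y=0.0004016+0.000j on G[3,0]
R4: Y=0.0001091+0.000j on G[3,4]
R5: Y=0.03636+0.000j on G[4,1]
C3: Y=0.000+0.01118j on G[4,1]
R6: Y=0.1042+0.000j on G[0,4]
R7: Y=0.1230+0.000j on G[4,1]
R8: Y=0.002033+0.000j on G[4,5]
R9: Y=0.01905+0.000j on G[5,1]
I2: z[3]−=0.00134, z[1]+=0.00134
C4: Y=0.000+0.0008443j on G[0,2]
R10: Y=0.0006024+0.000j on G[1,4]
C5: Y=0.000+0.01826j on G[1,3]
I3: z[3]−=0.00239, z[1]+=0.00239
R11: Y=0.0005556+0.000j on G[2,1]
V1: row V0−V3=46, i_V1 at 0,3
solve → V1=-19.87-7.483j, V2=-20.77-4.474j, V3=-46.00+0.000j, V4=-18.85-4.615j, V5=-19.77-7.206j
aux → i_V1=-1.978-0.4983j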